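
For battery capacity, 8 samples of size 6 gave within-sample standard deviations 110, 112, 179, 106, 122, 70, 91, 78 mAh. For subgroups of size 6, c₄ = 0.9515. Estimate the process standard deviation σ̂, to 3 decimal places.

114.030

s̄ = (110 + 112 + 179 + 106 + 122 + 70 + 91 + 78) / 8 = 108.5000
σ̂ = s̄ / c₄ = 108.5000 / 0.9515 = 114.0305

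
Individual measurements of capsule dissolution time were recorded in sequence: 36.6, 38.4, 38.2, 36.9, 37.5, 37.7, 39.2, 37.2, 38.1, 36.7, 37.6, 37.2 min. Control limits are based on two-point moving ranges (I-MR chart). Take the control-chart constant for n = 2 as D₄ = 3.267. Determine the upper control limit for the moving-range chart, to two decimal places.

3.33

Moving ranges: 1.8, 0.2, 1.3, 0.6, 0.2, 1.5, 2.0, 0.9, 1.4, 0.9, 0.4; M̄R̄ = 11.2000 / 11 = 1.0182
UCL_MR = D₄·M̄R̄ = 3.267 × 1.0182 = 3.3264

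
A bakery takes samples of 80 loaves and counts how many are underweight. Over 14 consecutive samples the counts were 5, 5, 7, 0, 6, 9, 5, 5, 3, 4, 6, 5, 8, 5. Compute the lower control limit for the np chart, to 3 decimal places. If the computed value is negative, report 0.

p̄ = Σdᵢ / (k·n) = 73 / (14 × 80) = 0.06518
LCL = np̄ − 3·√(np̄(1−p̄)) = 5.2143 − 3 × 2.2078 = -1.4091 → 0 (negative, so LCL = 0)

0.000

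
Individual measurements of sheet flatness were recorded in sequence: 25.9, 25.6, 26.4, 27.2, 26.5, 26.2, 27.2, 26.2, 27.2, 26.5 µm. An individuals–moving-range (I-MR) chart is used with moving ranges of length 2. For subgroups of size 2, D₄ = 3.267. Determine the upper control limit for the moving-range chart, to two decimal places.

2.40

Moving ranges: 0.3, 0.8, 0.8, 0.7, 0.3, 1.0, 1.0, 1.0, 0.7; M̄R̄ = 6.6000 / 9 = 0.7333
UCL_MR = D₄·M̄R̄ = 3.267 × 0.7333 = 2.3958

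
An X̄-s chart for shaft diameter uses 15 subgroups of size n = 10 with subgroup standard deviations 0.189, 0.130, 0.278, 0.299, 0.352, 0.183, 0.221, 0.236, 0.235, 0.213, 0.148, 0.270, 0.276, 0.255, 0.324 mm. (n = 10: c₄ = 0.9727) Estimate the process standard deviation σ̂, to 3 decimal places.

0.247

s̄ = (0.189 + 0.130 + 0.278 + 0.299 + 0.352 + 0.183 + 0.221 + 0.236 + 0.235 + 0.213 + 0.148 + 0.270 + 0.276 + 0.255 + 0.324) / 15 = 0.2406
σ̂ = s̄ / c₄ = 0.2406 / 0.9727 = 0.2474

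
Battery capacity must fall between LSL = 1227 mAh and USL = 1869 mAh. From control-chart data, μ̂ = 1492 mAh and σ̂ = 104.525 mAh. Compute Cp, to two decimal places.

Cp = (USL − LSL) / (6σ̂) = (1869 − 1227) / (6 × 104.525) = 642.0000 / 627.1500 = 1.0237

1.02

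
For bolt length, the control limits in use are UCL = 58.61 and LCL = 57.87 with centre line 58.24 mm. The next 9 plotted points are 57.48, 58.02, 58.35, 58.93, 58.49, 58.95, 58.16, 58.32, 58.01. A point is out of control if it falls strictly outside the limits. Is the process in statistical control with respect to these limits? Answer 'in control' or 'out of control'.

Compare each point to [57.87, 58.61]: sample 1 = 57.48 < LCL; sample 4 = 58.93 > UCL; sample 6 = 58.95 > UCL.

out of control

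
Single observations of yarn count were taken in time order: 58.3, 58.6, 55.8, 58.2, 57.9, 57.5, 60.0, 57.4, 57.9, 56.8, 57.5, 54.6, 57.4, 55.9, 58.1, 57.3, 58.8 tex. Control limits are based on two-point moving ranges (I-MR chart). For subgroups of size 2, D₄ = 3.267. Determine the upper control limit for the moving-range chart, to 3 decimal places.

Moving ranges: 0.3, 2.8, 2.4, 0.3, 0.4, 2.5, 2.6, 0.5, 1.1, 0.7, 2.9, 2.8, 1.5, 2.2, 0.8, 1.5; M̄R̄ = 25.3000 / 16 = 1.5813
UCL_MR = D₄·M̄R̄ = 3.267 × 1.5813 = 5.1659

5.166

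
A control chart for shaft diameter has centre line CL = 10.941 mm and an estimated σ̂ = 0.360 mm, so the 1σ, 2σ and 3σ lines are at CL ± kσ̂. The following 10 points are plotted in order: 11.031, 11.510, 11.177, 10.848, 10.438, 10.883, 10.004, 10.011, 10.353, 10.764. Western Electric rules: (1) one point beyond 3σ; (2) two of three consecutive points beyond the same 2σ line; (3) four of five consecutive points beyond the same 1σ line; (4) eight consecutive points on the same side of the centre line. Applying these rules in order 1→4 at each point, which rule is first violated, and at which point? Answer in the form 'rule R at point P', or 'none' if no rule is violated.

Zone of each point (C = within 1σ̂, B = 1σ̂–2σ̂, A = 2σ̂–3σ̂, * = beyond 3σ̂; sign = side of CL): 1:+C, 2:+B, 3:+C, 4:-C, 5:-B, 6:-C, 7:-A, 8:-A, 9:-B, 10:-C
Rule 2 (two of three consecutive points beyond the same 2σ limit) is satisfied at point 8.

rule 2 at point 8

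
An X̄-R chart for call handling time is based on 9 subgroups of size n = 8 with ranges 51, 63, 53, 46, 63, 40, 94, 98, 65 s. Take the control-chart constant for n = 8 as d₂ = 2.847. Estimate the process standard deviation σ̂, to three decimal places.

R̄ = (51 + 63 + 53 + 46 + 63 + 40 + 94 + 98 + 65) / 9 = 63.6667
σ̂ = R̄ / d₂ = 63.6667 / 2.847 = 22.3627

22.363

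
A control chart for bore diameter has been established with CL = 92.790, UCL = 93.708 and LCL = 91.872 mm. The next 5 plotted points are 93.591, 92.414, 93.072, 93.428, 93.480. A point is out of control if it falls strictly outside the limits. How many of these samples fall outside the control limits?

0

All 5 points lie within [91.872, 93.708].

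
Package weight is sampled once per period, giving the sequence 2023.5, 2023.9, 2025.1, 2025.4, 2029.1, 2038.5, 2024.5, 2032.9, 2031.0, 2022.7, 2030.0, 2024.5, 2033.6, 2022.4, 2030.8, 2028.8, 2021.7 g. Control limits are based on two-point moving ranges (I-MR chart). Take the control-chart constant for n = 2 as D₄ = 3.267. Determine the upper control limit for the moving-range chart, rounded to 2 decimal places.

Moving ranges: 0.4, 1.2, 0.3, 3.7, 9.4, 14.0, 8.4, 1.9, 8.3, 7.3, 5.5, 9.1, 11.2, 8.4, 2.0, 7.1; M̄R̄ = 98.2000 / 16 = 6.1375
UCL_MR = D₄·M̄R̄ = 3.267 × 6.1375 = 20.0512

20.05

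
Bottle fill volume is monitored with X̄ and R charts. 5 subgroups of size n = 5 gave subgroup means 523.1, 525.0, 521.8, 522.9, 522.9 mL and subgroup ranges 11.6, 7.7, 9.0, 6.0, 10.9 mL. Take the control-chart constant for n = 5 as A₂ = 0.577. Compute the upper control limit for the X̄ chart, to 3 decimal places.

X̄̄ = (523.1 + 525.0 + 521.8 + 522.9 + 522.9) / 5 = 2615.7000 / 5 = 523.1400
R̄ = (11.6 + 7.7 + 9.0 + 6.0 + 10.9) / 5 = 45.2000 / 5 = 9.0400
UCL = X̄̄ + A₂·R̄ = 523.1400 + 0.577 × 9.0400 = 528.3561

528.356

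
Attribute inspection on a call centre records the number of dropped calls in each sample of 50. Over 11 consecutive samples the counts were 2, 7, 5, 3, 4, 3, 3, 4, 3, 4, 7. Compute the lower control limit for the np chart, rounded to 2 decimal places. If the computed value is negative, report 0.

p̄ = Σdᵢ / (k·n) = 45 / (11 × 50) = 0.08182
LCL = np̄ − 3·√(np̄(1−p̄)) = 4.0909 − 3 × 1.9381 = -1.7234 → 0 (negative, so LCL = 0)

0.00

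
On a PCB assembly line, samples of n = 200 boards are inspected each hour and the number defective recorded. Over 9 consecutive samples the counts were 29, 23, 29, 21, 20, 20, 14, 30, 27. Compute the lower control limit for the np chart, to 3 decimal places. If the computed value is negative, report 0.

9.963

p̄ = Σdᵢ / (k·n) = 213 / (9 × 200) = 0.11833
LCL = np̄ − 3·√(np̄(1−p̄)) = 23.6667 − 3 × 4.5679 = 9.9628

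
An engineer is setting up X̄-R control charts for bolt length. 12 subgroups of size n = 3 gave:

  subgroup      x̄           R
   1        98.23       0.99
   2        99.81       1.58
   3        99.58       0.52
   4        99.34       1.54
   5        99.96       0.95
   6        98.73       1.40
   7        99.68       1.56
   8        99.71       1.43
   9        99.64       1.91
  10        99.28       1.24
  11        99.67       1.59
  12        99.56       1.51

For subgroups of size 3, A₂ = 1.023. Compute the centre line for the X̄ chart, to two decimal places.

99.43

X̄̄ = (98.23 + 99.81 + 99.58 + 99.34 + 99.96 + 98.73 + 99.68 + 99.71 + 99.64 + 99.28 + 99.67 + 99.56) / 12 = 1193.1900 / 12 = 99.4325
CL = X̄̄ = 99.4325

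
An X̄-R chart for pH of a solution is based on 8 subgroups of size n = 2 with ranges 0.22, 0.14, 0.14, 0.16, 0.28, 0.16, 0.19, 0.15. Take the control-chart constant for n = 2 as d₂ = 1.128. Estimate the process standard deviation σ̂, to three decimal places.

R̄ = (0.22 + 0.14 + 0.14 + 0.16 + 0.28 + 0.16 + 0.19 + 0.15) / 8 = 0.1800
σ̂ = R̄ / d₂ = 0.1800 / 1.128 = 0.1596

0.160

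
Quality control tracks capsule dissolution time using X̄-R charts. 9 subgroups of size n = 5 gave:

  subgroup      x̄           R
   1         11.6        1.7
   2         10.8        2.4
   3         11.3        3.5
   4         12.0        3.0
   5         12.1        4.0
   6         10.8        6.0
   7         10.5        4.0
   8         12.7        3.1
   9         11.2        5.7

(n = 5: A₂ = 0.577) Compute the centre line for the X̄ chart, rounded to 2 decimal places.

11.44

X̄̄ = (11.6 + 10.8 + 11.3 + 12.0 + 12.1 + 10.8 + 10.5 + 12.7 + 11.2) / 9 = 103.0000 / 9 = 11.4444
CL = X̄̄ = 11.4444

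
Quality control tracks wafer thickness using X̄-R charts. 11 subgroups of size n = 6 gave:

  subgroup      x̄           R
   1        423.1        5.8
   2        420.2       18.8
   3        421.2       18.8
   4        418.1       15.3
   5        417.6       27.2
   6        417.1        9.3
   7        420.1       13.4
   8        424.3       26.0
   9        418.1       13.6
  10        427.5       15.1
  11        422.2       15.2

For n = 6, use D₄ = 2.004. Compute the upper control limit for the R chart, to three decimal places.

32.519

R̄ = (5.8 + 18.8 + 18.8 + 15.3 + 27.2 + 9.3 + 13.4 + 26.0 + 13.6 + 15.1 + 15.2) / 11 = 178.5000 / 11 = 16.2273
UCL_R = D₄·R̄ = 2.004 × 16.2273 = 32.5195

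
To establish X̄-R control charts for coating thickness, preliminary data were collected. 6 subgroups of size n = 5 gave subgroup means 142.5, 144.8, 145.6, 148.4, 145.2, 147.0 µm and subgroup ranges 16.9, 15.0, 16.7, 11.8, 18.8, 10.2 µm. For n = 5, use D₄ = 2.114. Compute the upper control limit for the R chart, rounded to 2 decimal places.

31.50

R̄ = (16.9 + 15.0 + 16.7 + 11.8 + 18.8 + 10.2) / 6 = 89.4000 / 6 = 14.9000
UCL_R = D₄·R̄ = 2.114 × 14.9000 = 31.4986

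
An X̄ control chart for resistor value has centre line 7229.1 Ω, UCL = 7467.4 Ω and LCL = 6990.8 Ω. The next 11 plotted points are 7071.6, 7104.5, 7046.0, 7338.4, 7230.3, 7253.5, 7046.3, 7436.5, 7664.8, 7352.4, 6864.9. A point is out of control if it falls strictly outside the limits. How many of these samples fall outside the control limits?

2

Compare each point to [6990.8, 7467.4]: sample 9 = 7664.8 > UCL; sample 11 = 6864.9 < LCL.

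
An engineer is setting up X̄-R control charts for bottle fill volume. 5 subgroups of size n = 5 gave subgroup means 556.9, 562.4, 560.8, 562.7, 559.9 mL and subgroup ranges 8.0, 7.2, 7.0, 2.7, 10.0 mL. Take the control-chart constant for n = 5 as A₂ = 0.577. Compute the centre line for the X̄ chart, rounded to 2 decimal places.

560.54

X̄̄ = (556.9 + 562.4 + 560.8 + 562.7 + 559.9) / 5 = 2802.7000 / 5 = 560.5400
CL = X̄̄ = 560.5400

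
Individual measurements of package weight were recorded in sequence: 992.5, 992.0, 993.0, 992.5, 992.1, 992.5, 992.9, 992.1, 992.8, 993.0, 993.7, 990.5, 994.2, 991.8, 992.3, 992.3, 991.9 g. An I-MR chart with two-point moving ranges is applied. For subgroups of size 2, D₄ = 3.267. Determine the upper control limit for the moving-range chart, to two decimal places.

3.23

Moving ranges: 0.5, 1.0, 0.5, 0.4, 0.4, 0.4, 0.8, 0.7, 0.2, 0.7, 3.2, 3.7, 2.4, 0.5, 0.0, 0.4; M̄R̄ = 15.8000 / 16 = 0.9875
UCL_MR = D₄·M̄R̄ = 3.267 × 0.9875 = 3.2262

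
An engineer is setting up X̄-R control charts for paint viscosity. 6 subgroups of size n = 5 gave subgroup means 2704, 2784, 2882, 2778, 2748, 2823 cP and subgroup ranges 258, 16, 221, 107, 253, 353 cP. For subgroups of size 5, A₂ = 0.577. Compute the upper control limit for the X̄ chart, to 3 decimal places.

X̄̄ = (2704 + 2784 + 2882 + 2778 + 2748 + 2823) / 6 = 16719.0000 / 6 = 2786.5000
R̄ = (258 + 16 + 221 + 107 + 253 + 353) / 6 = 1208.0000 / 6 = 201.3333
UCL = X̄̄ + A₂·R̄ = 2786.5000 + 0.577 × 201.3333 = 2902.6693

2902.669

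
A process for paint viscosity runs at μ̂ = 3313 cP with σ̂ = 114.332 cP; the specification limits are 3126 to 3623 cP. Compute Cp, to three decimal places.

Cp = (USL − LSL) / (6σ̂) = (3623 − 3126) / (6 × 114.332) = 497.0000 / 685.9920 = 0.7245

0.724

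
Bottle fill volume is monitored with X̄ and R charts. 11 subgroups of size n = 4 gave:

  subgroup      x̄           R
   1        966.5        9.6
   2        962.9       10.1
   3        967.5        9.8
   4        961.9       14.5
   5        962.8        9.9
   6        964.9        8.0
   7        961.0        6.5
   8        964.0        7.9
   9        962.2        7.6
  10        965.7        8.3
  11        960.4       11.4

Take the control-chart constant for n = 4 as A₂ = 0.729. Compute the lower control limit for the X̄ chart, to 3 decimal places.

956.752

X̄̄ = (966.5 + 962.9 + 967.5 + 961.9 + 962.8 + 964.9 + 961.0 + 964.0 + 962.2 + 965.7 + 960.4) / 11 = 10599.8000 / 11 = 963.6182
R̄ = (9.6 + 10.1 + 9.8 + 14.5 + 9.9 + 8.0 + 6.5 + 7.9 + 7.6 + 8.3 + 11.4) / 11 = 103.6000 / 11 = 9.4182
LCL = X̄̄ − A₂·R̄ = 963.6182 − 0.729 × 9.4182 = 956.7523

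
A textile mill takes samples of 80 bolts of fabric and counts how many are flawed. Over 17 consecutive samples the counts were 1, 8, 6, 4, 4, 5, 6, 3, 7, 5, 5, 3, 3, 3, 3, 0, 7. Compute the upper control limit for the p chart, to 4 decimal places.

0.1293

p̄ = Σdᵢ / (k·n) = 73 / (17 × 80) = 0.05368
UCL = p̄ + 3·√(p̄(1−p̄)/n) = 0.05368 + 3 × √(0.05368×0.94632/80) = 0.05368 + 3 × 0.02520 = 0.12927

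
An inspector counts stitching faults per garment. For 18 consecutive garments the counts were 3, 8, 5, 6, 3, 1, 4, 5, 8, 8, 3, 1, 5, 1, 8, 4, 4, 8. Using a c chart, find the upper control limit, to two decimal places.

c̄ = (3 + 8 + 5 + 6 + 3 + 1 + 4 + 5 + 8 + 8 + 3 + 1 + 5 + 1 + 8 + 4 + 4 + 8) / 18 = 85 / 18 = 4.7222
UCL = c̄ + 3√c̄ = 4.7222 + 3 × √4.7222 = 4.7222 + 3 × 2.1731 = 11.2414

11.24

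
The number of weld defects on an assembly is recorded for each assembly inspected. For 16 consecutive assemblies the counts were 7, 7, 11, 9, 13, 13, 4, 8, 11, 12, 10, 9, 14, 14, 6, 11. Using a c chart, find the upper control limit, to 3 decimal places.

c̄ = (7 + 7 + 11 + 9 + 13 + 13 + 4 + 8 + 11 + 12 + 10 + 9 + 14 + 14 + 6 + 11) / 16 = 159 / 16 = 9.9375
UCL = c̄ + 3√c̄ = 9.9375 + 3 × √9.9375 = 9.9375 + 3 × 3.1524 = 19.3946

19.395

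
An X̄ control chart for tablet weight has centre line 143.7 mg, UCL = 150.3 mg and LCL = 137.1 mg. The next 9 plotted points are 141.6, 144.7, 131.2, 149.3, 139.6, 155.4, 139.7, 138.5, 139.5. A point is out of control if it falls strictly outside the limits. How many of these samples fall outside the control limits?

2

Compare each point to [137.1, 150.3]: sample 3 = 131.2 < LCL; sample 6 = 155.4 > UCL.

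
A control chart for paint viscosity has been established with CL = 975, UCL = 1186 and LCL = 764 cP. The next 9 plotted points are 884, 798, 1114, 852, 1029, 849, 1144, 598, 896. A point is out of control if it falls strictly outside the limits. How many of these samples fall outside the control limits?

1

Compare each point to [764, 1186]: sample 8 = 598 < LCL.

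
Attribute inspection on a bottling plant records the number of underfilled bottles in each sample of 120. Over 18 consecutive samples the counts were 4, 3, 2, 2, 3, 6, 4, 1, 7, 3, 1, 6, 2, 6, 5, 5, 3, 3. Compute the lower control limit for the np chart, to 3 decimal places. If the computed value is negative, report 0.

0.000

p̄ = Σdᵢ / (k·n) = 66 / (18 × 120) = 0.03056
LCL = np̄ − 3·√(np̄(1−p̄)) = 3.6667 − 3 × 1.8854 = -1.9895 → 0 (negative, so LCL = 0)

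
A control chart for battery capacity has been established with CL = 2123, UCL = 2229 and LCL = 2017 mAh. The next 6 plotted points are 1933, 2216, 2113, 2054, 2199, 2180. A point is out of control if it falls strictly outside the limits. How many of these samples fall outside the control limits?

1

Compare each point to [2017, 2229]: sample 1 = 1933 < LCL.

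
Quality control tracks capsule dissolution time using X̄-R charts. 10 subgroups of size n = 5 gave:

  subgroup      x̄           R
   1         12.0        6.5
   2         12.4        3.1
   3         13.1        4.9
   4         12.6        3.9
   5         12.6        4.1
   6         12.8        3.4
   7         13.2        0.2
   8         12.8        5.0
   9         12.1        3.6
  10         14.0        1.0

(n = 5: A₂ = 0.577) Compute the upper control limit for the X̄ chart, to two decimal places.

14.82

X̄̄ = (12.0 + 12.4 + 13.1 + 12.6 + 12.6 + 12.8 + 13.2 + 12.8 + 12.1 + 14.0) / 10 = 127.6000 / 10 = 12.7600
R̄ = (6.5 + 3.1 + 4.9 + 3.9 + 4.1 + 3.4 + 0.2 + 5.0 + 3.6 + 1.0) / 10 = 35.7000 / 10 = 3.5700
UCL = X̄̄ + A₂·R̄ = 12.7600 + 0.577 × 3.5700 = 14.8199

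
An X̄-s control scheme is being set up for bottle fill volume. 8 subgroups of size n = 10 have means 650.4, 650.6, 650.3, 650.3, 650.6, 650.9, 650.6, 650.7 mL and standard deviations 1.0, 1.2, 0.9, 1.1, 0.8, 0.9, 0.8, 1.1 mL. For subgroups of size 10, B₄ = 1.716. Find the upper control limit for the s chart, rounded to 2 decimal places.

1.67

s̄ = (1.0 + 1.2 + 0.9 + 1.1 + 0.8 + 0.9 + 0.8 + 1.1) / 8 = 0.9750
UCL_s = B₄·s̄ = 1.716 × 0.9750 = 1.6731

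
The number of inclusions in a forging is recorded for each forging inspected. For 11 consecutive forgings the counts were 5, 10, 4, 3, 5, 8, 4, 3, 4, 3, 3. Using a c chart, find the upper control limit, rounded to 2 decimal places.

c̄ = (5 + 10 + 4 + 3 + 5 + 8 + 4 + 3 + 4 + 3 + 3) / 11 = 52 / 11 = 4.7273
UCL = c̄ + 3√c̄ = 4.7273 + 3 × √4.7273 = 4.7273 + 3 × 2.1742 = 11.2500

11.25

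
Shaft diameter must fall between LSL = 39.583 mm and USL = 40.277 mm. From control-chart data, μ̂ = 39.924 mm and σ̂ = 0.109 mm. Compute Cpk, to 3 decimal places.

Cpu = (USL − μ̂) / (3σ̂) = (40.277 − 39.924) / (3 × 0.109) = 1.0795; Cpl = (μ̂ − LSL) / (3σ̂) = (39.924 − 39.583) / (3 × 0.109) = 1.0428; Cpk = min(Cpu, Cpl) = 1.0428

1.043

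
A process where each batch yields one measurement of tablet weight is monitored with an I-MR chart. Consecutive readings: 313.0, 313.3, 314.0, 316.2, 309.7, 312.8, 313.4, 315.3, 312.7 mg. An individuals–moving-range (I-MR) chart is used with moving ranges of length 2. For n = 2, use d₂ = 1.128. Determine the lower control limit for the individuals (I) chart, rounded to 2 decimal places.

X̄ = (313.0 + 313.3 + 314.0 + 316.2 + 309.7 + 312.8 + 313.4 + 315.3 + 312.7) / 9 = 313.3778
Moving ranges: 0.3, 0.7, 2.2, 6.5, 3.1, 0.6, 1.9, 2.6; M̄R̄ = 17.9000 / 8 = 2.2375
LCL = X̄ − 3·M̄R̄/d₂ = 313.3778 − 3 × 2.2375 / 1.128 = 307.4270

307.43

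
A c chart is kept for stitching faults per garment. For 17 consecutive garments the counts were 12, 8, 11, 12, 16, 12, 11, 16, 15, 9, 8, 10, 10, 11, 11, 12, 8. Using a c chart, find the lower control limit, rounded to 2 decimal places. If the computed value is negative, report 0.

c̄ = (12 + 8 + 11 + 12 + 16 + 12 + 11 + 16 + 15 + 9 + 8 + 10 + 10 + 11 + 11 + 12 + 8) / 17 = 192 / 17 = 11.2941
LCL = c̄ − 3√c̄ = 11.2941 − 3 × 3.3607 = 1.2121

1.21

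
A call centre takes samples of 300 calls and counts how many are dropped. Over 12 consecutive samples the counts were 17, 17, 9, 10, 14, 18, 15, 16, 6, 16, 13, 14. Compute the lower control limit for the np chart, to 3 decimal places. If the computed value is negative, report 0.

2.884

p̄ = Σdᵢ / (k·n) = 165 / (12 × 300) = 0.04583
LCL = np̄ − 3·√(np̄(1−p̄)) = 13.7500 − 3 × 3.6221 = 2.8836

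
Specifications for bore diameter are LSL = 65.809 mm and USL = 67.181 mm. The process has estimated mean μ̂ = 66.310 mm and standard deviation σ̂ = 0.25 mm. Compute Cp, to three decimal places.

Cp = (USL − LSL) / (6σ̂) = (67.181 − 65.809) / (6 × 0.25) = 1.3720 / 1.5000 = 0.9147

0.915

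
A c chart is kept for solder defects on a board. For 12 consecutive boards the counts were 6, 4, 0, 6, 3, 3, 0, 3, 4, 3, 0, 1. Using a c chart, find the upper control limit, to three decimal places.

7.725

c̄ = (6 + 4 + 0 + 6 + 3 + 3 + 0 + 3 + 4 + 3 + 0 + 1) / 12 = 33 / 12 = 2.7500
UCL = c̄ + 3√c̄ = 2.7500 + 3 × √2.7500 = 2.7500 + 3 × 1.6583 = 7.7249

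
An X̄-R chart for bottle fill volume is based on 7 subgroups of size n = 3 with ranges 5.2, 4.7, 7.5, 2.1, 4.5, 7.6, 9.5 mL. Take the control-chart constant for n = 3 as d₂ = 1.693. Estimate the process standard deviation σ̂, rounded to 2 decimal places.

3.47

R̄ = (5.2 + 4.7 + 7.5 + 2.1 + 4.5 + 7.6 + 9.5) / 7 = 5.8714
σ̂ = R̄ / d₂ = 5.8714 / 1.693 = 3.4681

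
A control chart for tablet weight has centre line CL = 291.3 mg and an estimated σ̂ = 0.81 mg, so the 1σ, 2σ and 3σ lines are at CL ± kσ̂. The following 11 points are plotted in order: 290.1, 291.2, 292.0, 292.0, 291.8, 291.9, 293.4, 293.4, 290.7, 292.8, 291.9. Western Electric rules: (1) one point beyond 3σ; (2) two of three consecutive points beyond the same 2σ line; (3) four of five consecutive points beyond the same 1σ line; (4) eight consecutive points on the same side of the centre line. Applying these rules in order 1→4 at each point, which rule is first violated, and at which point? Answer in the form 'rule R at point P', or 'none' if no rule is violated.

rule 2 at point 8

Zone of each point (C = within 1σ̂, B = 1σ̂–2σ̂, A = 2σ̂–3σ̂, * = beyond 3σ̂; sign = side of CL): 1:-B, 2:-C, 3:+C, 4:+C, 5:+C, 6:+C, 7:+A, 8:+A, 9:-C, 10:+B, 11:+C
Rule 2 (two of three consecutive points beyond the same 2σ limit) is satisfied at point 8.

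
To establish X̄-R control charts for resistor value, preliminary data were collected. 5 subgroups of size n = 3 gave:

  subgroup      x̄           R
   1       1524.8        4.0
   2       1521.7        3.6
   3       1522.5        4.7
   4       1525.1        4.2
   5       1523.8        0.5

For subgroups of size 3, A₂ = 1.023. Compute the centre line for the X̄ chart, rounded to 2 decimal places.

X̄̄ = (1524.8 + 1521.7 + 1522.5 + 1525.1 + 1523.8) / 5 = 7617.9000 / 5 = 1523.5800
CL = X̄̄ = 1523.5800

1523.58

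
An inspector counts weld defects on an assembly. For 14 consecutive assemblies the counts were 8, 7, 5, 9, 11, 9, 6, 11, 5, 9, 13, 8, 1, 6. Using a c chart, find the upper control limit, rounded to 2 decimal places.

16.05

c̄ = (8 + 7 + 5 + 9 + 11 + 9 + 6 + 11 + 5 + 9 + 13 + 8 + 1 + 6) / 14 = 108 / 14 = 7.7143
UCL = c̄ + 3√c̄ = 7.7143 + 3 × √7.7143 = 7.7143 + 3 × 2.7775 = 16.0467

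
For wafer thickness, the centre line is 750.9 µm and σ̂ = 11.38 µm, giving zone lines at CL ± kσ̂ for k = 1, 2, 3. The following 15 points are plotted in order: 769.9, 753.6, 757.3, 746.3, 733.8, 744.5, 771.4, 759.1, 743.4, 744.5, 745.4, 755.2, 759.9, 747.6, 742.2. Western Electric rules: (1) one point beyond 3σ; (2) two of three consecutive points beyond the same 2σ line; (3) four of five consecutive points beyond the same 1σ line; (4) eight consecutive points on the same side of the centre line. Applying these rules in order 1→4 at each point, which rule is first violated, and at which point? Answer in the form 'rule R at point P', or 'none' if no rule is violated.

none

Zone of each point (C = within 1σ̂, B = 1σ̂–2σ̂, A = 2σ̂–3σ̂, * = beyond 3σ̂; sign = side of CL): 1:+B, 2:+C, 3:+C, 4:-C, 5:-B, 6:-C, 7:+B, 8:+C, 9:-C, 10:-C, 11:-C, 12:+C, 13:+C, 14:-C, 15:-C
No rule fires across all 15 points.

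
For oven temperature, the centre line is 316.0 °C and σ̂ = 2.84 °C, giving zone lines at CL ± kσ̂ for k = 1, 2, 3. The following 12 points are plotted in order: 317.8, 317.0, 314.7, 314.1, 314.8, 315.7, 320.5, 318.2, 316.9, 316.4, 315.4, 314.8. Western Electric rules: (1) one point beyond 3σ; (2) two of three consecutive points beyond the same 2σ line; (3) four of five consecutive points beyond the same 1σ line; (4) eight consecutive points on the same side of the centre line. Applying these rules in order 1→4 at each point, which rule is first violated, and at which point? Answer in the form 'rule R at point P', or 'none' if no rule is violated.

none

Zone of each point (C = within 1σ̂, B = 1σ̂–2σ̂, A = 2σ̂–3σ̂, * = beyond 3σ̂; sign = side of CL): 1:+C, 2:+C, 3:-C, 4:-C, 5:-C, 6:-C, 7:+B, 8:+C, 9:+C, 10:+C, 11:-C, 12:-C
No rule fires across all 12 points.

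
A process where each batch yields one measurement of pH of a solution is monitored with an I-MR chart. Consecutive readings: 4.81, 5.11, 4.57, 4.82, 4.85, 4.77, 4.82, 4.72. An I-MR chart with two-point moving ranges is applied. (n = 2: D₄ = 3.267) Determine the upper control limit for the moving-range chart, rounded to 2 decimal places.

0.63

Moving ranges: 0.30, 0.54, 0.25, 0.03, 0.08, 0.05, 0.10; M̄R̄ = 1.3500 / 7 = 0.1929
UCL_MR = D₄·M̄R̄ = 3.267 × 0.1929 = 0.6301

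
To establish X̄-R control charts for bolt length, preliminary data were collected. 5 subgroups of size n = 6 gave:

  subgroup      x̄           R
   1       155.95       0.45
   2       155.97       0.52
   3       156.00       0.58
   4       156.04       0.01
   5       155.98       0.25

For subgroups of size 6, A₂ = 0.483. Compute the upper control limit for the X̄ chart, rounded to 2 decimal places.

156.16

X̄̄ = (155.95 + 155.97 + 156.00 + 156.04 + 155.98) / 5 = 779.9400 / 5 = 155.9880
R̄ = (0.45 + 0.52 + 0.58 + 0.01 + 0.25) / 5 = 1.8100 / 5 = 0.3620
UCL = X̄̄ + A₂·R̄ = 155.9880 + 0.483 × 0.3620 = 156.1628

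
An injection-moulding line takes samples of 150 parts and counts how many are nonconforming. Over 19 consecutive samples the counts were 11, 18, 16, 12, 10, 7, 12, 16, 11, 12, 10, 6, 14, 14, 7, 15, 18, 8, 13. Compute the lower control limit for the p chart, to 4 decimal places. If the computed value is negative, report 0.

0.0140

p̄ = Σdᵢ / (k·n) = 230 / (19 × 150) = 0.08070
LCL = p̄ − 3·√(p̄(1−p̄)/n) = 0.08070 − 3 × 0.02224 = 0.01398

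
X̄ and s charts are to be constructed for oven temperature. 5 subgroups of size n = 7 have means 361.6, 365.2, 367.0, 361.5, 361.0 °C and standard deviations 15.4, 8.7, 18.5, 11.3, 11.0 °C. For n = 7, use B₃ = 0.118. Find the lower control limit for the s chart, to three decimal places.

1.532

s̄ = (15.4 + 8.7 + 18.5 + 11.3 + 11.0) / 5 = 12.9800
LCL_s = B₃·s̄ = 0.118 × 12.9800 = 1.5316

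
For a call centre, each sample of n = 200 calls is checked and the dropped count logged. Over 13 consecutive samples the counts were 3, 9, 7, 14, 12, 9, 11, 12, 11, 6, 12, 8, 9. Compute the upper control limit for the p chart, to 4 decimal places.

0.0923

p̄ = Σdᵢ / (k·n) = 123 / (13 × 200) = 0.04731
UCL = p̄ + 3·√(p̄(1−p̄)/n) = 0.04731 + 3 × √(0.04731×0.95269/200) = 0.04731 + 3 × 0.01501 = 0.09234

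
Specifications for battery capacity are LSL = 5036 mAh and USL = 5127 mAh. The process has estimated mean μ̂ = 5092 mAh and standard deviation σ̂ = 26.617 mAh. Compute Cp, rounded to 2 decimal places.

0.57

Cp = (USL − LSL) / (6σ̂) = (5127 − 5036) / (6 × 26.617) = 91.0000 / 159.7020 = 0.5698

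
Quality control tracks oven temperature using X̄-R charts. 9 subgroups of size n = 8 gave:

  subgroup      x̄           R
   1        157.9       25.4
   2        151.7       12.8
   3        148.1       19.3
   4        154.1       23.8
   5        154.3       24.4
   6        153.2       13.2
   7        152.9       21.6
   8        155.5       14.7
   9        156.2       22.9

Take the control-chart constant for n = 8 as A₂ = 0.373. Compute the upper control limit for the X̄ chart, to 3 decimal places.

X̄̄ = (157.9 + 151.7 + 148.1 + 154.1 + 154.3 + 153.2 + 152.9 + 155.5 + 156.2) / 9 = 1383.9000 / 9 = 153.7667
R̄ = (25.4 + 12.8 + 19.3 + 23.8 + 24.4 + 13.2 + 21.6 + 14.7 + 22.9) / 9 = 178.1000 / 9 = 19.7889
UCL = X̄̄ + A₂·R̄ = 153.7667 + 0.373 × 19.7889 = 161.1479

161.148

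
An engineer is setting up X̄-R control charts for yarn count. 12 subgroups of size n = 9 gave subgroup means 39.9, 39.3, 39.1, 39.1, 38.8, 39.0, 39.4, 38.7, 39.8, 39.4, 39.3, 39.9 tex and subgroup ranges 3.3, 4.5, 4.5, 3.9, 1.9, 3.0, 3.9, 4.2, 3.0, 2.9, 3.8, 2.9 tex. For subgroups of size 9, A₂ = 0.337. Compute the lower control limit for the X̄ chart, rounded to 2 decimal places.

X̄̄ = (39.9 + 39.3 + 39.1 + 39.1 + 38.8 + 39.0 + 39.4 + 38.7 + 39.8 + 39.4 + 39.3 + 39.9) / 12 = 471.7000 / 12 = 39.3083
R̄ = (3.3 + 4.5 + 4.5 + 3.9 + 1.9 + 3.0 + 3.9 + 4.2 + 3.0 + 2.9 + 3.8 + 2.9) / 12 = 41.8000 / 12 = 3.4833
LCL = X̄̄ − A₂·R̄ = 39.3083 − 0.337 × 3.4833 = 38.1344

38.13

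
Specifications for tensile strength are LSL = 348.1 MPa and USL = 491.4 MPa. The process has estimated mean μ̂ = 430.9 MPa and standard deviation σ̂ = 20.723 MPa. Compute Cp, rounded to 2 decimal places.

1.15

Cp = (USL − LSL) / (6σ̂) = (491.4 − 348.1) / (6 × 20.723) = 143.3000 / 124.3380 = 1.1525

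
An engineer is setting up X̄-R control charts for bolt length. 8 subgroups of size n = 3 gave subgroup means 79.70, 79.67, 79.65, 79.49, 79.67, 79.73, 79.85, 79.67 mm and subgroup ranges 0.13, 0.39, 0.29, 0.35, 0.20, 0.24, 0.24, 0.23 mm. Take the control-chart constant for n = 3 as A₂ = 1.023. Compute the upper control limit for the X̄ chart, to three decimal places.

79.943

X̄̄ = (79.70 + 79.67 + 79.65 + 79.49 + 79.67 + 79.73 + 79.85 + 79.67) / 8 = 637.4300 / 8 = 79.6788
R̄ = (0.13 + 0.39 + 0.29 + 0.35 + 0.20 + 0.24 + 0.24 + 0.23) / 8 = 2.0700 / 8 = 0.2587
UCL = X̄̄ + A₂·R̄ = 79.6788 + 1.023 × 0.2587 = 79.9435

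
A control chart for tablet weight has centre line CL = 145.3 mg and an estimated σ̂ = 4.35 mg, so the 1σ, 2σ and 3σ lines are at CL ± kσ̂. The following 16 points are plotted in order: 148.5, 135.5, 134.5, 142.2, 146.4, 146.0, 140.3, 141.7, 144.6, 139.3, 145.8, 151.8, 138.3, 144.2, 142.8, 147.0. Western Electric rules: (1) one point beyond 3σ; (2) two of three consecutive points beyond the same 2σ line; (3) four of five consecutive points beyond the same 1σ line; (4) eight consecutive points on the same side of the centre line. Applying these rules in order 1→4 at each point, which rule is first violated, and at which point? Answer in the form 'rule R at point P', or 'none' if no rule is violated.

rule 2 at point 3

Zone of each point (C = within 1σ̂, B = 1σ̂–2σ̂, A = 2σ̂–3σ̂, * = beyond 3σ̂; sign = side of CL): 1:+C, 2:-A, 3:-A, 4:-C, 5:+C, 6:+C, 7:-B, 8:-C, 9:-C, 10:-B, 11:+C, 12:+B, 13:-B, 14:-C, 15:-C, 16:+C
Rule 2 (two of three consecutive points beyond the same 2σ limit) is satisfied at point 3.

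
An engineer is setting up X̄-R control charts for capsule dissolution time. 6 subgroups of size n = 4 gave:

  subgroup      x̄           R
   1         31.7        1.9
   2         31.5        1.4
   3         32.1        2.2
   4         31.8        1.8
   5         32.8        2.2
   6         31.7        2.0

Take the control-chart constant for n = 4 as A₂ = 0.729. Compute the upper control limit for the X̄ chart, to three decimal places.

33.331

X̄̄ = (31.7 + 31.5 + 32.1 + 31.8 + 32.8 + 31.7) / 6 = 191.6000 / 6 = 31.9333
R̄ = (1.9 + 1.4 + 2.2 + 1.8 + 2.2 + 2.0) / 6 = 11.5000 / 6 = 1.9167
UCL = X̄̄ + A₂·R̄ = 31.9333 + 0.729 × 1.9167 = 33.3306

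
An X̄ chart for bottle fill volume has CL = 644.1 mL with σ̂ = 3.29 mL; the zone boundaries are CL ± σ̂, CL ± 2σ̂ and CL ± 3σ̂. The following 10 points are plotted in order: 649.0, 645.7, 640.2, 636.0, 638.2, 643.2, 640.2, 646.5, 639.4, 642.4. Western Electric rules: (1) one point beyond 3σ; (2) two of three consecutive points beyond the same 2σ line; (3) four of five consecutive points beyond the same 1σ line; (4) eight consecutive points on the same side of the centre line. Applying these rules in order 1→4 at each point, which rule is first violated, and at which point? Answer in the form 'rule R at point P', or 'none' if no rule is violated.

Zone of each point (C = within 1σ̂, B = 1σ̂–2σ̂, A = 2σ̂–3σ̂, * = beyond 3σ̂; sign = side of CL): 1:+B, 2:+C, 3:-B, 4:-A, 5:-B, 6:-C, 7:-B, 8:+C, 9:-B, 10:-C
Rule 3 (four of five consecutive points beyond the same 1σ limit) is satisfied at point 7.

rule 3 at point 7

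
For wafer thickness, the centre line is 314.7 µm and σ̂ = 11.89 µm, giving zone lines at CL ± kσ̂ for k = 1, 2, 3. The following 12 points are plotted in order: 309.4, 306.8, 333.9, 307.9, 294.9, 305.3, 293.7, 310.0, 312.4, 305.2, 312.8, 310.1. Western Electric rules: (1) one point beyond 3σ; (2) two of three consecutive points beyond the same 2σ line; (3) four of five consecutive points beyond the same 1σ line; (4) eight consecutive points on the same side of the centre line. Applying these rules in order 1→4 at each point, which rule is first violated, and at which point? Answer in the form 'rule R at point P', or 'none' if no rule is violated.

Zone of each point (C = within 1σ̂, B = 1σ̂–2σ̂, A = 2σ̂–3σ̂, * = beyond 3σ̂; sign = side of CL): 1:-C, 2:-C, 3:+B, 4:-C, 5:-B, 6:-C, 7:-B, 8:-C, 9:-C, 10:-C, 11:-C, 12:-C
Rule 4 (eight consecutive points on the same side of the centre line) is satisfied at point 11.

rule 4 at point 11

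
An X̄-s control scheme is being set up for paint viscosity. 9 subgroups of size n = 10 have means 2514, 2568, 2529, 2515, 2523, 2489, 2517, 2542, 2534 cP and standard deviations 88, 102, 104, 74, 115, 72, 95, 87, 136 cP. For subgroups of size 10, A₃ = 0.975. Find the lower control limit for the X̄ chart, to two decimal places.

X̄̄ = (2514 + 2568 + 2529 + 2515 + 2523 + 2489 + 2517 + 2542 + 2534) / 9 = 2525.6667
s̄ = (88 + 102 + 104 + 74 + 115 + 72 + 95 + 87 + 136) / 9 = 97.0000
LCL = X̄̄ − A₃·s̄ = 2525.6667 − 0.975 × 97.0000 = 2431.0917

2431.09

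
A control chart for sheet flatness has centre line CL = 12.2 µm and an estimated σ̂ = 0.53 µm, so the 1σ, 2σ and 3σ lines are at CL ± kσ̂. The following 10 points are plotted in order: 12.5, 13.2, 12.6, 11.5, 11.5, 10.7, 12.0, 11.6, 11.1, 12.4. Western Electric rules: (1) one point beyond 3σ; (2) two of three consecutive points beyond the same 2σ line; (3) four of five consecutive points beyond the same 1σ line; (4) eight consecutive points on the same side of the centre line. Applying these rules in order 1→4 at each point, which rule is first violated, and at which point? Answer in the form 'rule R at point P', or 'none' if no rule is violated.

Zone of each point (C = within 1σ̂, B = 1σ̂–2σ̂, A = 2σ̂–3σ̂, * = beyond 3σ̂; sign = side of CL): 1:+C, 2:+B, 3:+C, 4:-B, 5:-B, 6:-A, 7:-C, 8:-B, 9:-A, 10:+C
Rule 3 (four of five consecutive points beyond the same 1σ limit) is satisfied at point 8.

rule 3 at point 8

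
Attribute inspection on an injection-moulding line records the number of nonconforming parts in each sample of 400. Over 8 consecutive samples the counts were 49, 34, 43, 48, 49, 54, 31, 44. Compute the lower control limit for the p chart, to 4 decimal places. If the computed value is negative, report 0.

p̄ = Σdᵢ / (k·n) = 352 / (8 × 400) = 0.11000
LCL = p̄ − 3·√(p̄(1−p̄)/n) = 0.11000 − 3 × 0.01564 = 0.06307

0.0631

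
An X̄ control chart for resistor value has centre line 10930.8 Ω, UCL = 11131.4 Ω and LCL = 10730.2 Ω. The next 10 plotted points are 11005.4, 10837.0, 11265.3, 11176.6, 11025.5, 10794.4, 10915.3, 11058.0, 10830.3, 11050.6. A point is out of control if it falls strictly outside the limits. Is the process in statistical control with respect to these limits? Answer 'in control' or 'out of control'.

Compare each point to [10730.2, 11131.4]: sample 3 = 11265.3 > UCL; sample 4 = 11176.6 > UCL.

out of control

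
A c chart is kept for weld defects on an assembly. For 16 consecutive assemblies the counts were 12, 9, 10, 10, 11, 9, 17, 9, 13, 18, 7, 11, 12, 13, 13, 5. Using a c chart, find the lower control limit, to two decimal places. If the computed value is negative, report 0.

c̄ = (12 + 9 + 10 + 10 + 11 + 9 + 17 + 9 + 13 + 18 + 7 + 11 + 12 + 13 + 13 + 5) / 16 = 179 / 16 = 11.1875
LCL = c̄ − 3√c̄ = 11.1875 − 3 × 3.3448 = 1.1532

1.15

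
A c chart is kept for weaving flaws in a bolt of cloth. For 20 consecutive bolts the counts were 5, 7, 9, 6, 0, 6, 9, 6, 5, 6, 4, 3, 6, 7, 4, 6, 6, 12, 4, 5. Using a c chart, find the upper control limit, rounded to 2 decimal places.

c̄ = (5 + 7 + 9 + 6 + 0 + 6 + 9 + 6 + 5 + 6 + 4 + 3 + 6 + 7 + 4 + 6 + 6 + 12 + 4 + 5) / 20 = 116 / 20 = 5.8000
UCL = c̄ + 3√c̄ = 5.8000 + 3 × √5.8000 = 5.8000 + 3 × 2.4083 = 13.0250

13.02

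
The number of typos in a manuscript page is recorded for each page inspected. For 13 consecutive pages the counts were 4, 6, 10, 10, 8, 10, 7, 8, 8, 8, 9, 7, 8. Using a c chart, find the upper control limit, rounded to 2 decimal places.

c̄ = (4 + 6 + 10 + 10 + 8 + 10 + 7 + 8 + 8 + 8 + 9 + 7 + 8) / 13 = 103 / 13 = 7.9231
UCL = c̄ + 3√c̄ = 7.9231 + 3 × √7.9231 = 7.9231 + 3 × 2.8148 = 16.3675

16.37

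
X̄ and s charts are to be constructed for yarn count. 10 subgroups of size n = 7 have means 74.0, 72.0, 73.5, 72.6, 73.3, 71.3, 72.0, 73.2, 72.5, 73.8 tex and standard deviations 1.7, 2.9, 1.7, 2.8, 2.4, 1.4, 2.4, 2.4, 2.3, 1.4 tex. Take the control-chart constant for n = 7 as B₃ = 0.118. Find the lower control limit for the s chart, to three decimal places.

s̄ = (1.7 + 2.9 + 1.7 + 2.8 + 2.4 + 1.4 + 2.4 + 2.4 + 2.3 + 1.4) / 10 = 2.1400
LCL_s = B₃·s̄ = 0.118 × 2.1400 = 0.2525

0.253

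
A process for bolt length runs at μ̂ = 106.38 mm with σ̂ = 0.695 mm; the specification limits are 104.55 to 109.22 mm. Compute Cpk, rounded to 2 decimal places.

0.88

Cpu = (USL − μ̂) / (3σ̂) = (109.22 − 106.38) / (3 × 0.695) = 1.3621; Cpl = (μ̂ − LSL) / (3σ̂) = (106.38 − 104.55) / (3 × 0.695) = 0.8777; Cpk = min(Cpu, Cpl) = 0.8777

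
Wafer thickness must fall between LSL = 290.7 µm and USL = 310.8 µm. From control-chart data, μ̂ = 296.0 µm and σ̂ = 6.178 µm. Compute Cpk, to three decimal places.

Cpu = (USL − μ̂) / (3σ̂) = (310.8 − 296.0) / (3 × 6.178) = 0.7985; Cpl = (μ̂ − LSL) / (3σ̂) = (296.0 − 290.7) / (3 × 6.178) = 0.2860; Cpk = min(Cpu, Cpl) = 0.2860

0.286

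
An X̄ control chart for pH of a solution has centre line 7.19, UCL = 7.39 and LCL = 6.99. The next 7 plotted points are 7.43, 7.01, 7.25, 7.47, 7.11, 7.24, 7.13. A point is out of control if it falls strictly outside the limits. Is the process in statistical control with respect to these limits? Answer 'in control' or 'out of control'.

out of control

Compare each point to [6.99, 7.39]: sample 1 = 7.43 > UCL; sample 4 = 7.47 > UCL.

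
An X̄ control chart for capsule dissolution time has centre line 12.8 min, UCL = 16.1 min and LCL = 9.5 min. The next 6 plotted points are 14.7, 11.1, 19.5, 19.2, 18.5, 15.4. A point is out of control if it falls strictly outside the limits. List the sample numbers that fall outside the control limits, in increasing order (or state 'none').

Compare each point to [9.5, 16.1]: sample 3 = 19.5 > UCL; sample 4 = 19.2 > UCL; sample 5 = 18.5 > UCL.

3, 4, 5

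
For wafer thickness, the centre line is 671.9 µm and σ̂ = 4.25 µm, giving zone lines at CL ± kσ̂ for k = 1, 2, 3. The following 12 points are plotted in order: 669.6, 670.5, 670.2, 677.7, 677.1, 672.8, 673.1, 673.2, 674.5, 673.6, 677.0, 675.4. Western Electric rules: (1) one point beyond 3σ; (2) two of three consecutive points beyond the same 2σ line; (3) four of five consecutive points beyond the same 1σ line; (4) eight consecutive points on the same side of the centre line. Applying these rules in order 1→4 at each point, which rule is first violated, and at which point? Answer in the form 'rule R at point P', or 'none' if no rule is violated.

Zone of each point (C = within 1σ̂, B = 1σ̂–2σ̂, A = 2σ̂–3σ̂, * = beyond 3σ̂; sign = side of CL): 1:-C, 2:-C, 3:-C, 4:+B, 5:+B, 6:+C, 7:+C, 8:+C, 9:+C, 10:+C, 11:+B, 12:+C
Rule 4 (eight consecutive points on the same side of the centre line) is satisfied at point 11.

rule 4 at point 11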